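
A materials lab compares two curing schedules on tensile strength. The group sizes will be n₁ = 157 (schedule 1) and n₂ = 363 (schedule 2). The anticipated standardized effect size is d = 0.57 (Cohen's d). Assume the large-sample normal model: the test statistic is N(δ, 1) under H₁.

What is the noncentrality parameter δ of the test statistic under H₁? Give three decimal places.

δ = d / √(1/n₁ + 1/n₂) = 0.57 / √(1/157 + 1/363) = 5.9673

δ ≈ 5.967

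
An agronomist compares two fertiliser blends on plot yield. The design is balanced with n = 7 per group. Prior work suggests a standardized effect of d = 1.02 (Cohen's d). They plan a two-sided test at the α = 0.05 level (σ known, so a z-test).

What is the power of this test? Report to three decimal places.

Noncentrality parameter: δ = d·√(n/2) = 1.02 × √(7/2) = 1.9082
Two-sided α = 0.05 → critical value z_{0.025} = 1.960.
Power = Φ(δ − 1.960) + Φ(−δ − 1.960) = Φ(-0.052) + Φ(-3.868) = 0.4794 + 0.0001 = 0.4794.

Power ≈ 0.479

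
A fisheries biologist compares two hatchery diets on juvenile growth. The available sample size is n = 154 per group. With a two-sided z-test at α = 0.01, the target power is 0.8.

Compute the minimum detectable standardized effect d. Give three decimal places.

d ≈ 0.389

Need Φ(δ − 2.576) = 0.8, so δ = 2.576 + 0.842 = 3.417.
(Lower-tail contribution to power is negligible for δ > 0.)
δ = d·√(n/2) ⇒ d = δ/√(n/2) = 3.417/√(154/2) = 0.3895.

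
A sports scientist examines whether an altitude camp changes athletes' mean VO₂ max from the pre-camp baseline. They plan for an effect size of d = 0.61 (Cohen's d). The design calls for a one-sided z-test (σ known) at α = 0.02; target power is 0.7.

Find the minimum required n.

For power 0.7 need Φ(δ − z_{0.02}) = 0.7, so δ = z_{0.02} + z_{0.30} = 2.054 + 0.524 = 2.578.
δ = d·√n ⇒ n = (δ/d)² = (2.578 / 0.61)² = 17.86.
Round up to the next whole unit.

n = 18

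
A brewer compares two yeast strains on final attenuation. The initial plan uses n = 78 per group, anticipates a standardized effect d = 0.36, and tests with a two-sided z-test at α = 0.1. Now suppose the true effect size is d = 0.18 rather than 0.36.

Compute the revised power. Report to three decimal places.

With d = 0.18: δ = d·√(n/2) = 0.18 × √(78/2) = 1.1241. Critical value z_{0.05} = 1.645.
Revised power = Φ(δ − 1.645) + Φ(−δ − 1.645) = Φ(-0.521) + Φ(-2.769) = 0.3013 + 0.0028 = 0.3041.

Power ≈ 0.304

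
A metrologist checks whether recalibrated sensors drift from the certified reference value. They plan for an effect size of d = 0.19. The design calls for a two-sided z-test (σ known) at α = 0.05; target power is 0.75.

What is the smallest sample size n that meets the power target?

n = 193

For power 0.75 need Φ(δ − z_{0.025}) = 0.75, so δ = z_{0.025} + z_{0.25} = 1.960 + 0.674 = 2.634.
(For δ > 0 the lower-tail rejection region contributes negligibly to power, so the one-term inversion is standard.)
δ = d·√n ⇒ n = (δ/d)² = (2.634 / 0.19)² = 192.25.
Round up to the next whole unit.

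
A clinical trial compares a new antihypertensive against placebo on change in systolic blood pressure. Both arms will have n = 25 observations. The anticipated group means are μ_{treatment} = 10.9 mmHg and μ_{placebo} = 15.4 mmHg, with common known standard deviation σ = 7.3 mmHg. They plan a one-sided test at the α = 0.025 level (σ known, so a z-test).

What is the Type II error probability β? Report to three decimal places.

β ≈ 0.413

Standardized effect: d = |μ_{treatment} − μ_{placebo}| / σ = |10.9 − 15.4| / 7.3 = 0.6164
Noncentrality parameter: δ = d·√(n/2) = 0.6164 × √(25/2) = 2.1794
One-sided α = 0.025 → critical value z_{0.025} = 1.960.
Power = P(Z > 1.960 − δ) = Φ(0.219) = 0.5869.
Type II error: β = 1 − power = 1 − 0.5869 = 0.4131.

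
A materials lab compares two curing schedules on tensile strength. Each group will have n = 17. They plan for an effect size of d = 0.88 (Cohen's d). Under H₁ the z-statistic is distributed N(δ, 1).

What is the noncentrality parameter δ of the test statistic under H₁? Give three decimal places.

δ = d·√(n/2) = 0.88 × √(17/2) = 2.5656

δ ≈ 2.566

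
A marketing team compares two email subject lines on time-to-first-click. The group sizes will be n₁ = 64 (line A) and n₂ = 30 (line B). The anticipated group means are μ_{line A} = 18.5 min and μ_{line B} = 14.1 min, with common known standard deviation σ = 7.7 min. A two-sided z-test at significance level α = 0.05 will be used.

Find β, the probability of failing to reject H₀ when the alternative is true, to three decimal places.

β ≈ 0.267

Standardized effect: d = |μ_{line A} − μ_{line B}| / σ = |18.5 − 14.1| / 7.7 = 0.5714
Noncentrality parameter: δ = d / √(1/n₁ + 1/n₂) = 0.5714 / √(1/64 + 1/30) = 2.5825
Critical value for a two-sided test at α = 0.05: z_{α/2} = 1.960.
Power = Φ(δ − 1.960) + Φ(−δ − 1.960) = Φ(0.623) + Φ(-4.543) = 0.7332 + 0.0000 = 0.7332.
Type II error: β = 1 − power = 1 − 0.7332 = 0.2668.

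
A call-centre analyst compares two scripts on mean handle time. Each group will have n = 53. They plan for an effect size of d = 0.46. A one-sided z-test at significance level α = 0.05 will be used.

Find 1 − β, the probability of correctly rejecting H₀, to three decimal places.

Power ≈ 0.765

Noncentrality parameter: δ = d·√(n/2) = 0.46 × √(53/2) = 2.3680
Critical value for a one-sided test at α = 0.05: z_α = 1.645.
Power = P(Z > 1.645 − δ) = Φ(0.723) = 0.7652.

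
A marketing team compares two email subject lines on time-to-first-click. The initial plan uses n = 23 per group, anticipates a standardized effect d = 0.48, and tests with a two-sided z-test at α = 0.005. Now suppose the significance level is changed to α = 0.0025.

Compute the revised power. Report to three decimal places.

δ = d·√(n/2) = 0.48 × √(23/2) = 1.6278 (unchanged). New critical value: z_{0.0013} = 3.023.
Revised power = Φ(δ − 3.023) + Φ(−δ − 3.023) = Φ(-1.396) + Φ(-4.651) = 0.0814 + 0.0000 = 0.0814.

Power ≈ 0.081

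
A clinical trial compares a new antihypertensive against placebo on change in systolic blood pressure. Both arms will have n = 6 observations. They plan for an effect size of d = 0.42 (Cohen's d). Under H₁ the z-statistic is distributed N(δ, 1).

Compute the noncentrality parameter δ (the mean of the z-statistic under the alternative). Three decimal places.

The noncentrality parameter scales effect size by the design's sample-size factor: δ = d·√(n/2) = 0.42 × √(6/2) = 0.7275

δ ≈ 0.727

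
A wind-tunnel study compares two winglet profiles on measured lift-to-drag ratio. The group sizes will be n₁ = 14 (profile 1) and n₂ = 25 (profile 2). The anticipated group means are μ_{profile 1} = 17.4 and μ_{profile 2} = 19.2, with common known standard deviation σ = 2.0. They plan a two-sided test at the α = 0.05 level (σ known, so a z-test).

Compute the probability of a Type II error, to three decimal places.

Standardized effect: d = |μ_{profile 1} − μ_{profile 2}| / σ = |17.4 − 19.2| / 2.0 = 0.9000
Noncentrality parameter: δ = d / √(1/n₁ + 1/n₂) = 0.9000 / √(1/14 + 1/25) = 2.6962
Two-sided α = 0.05 → critical value z_{0.025} = 1.960.
Power = Φ(δ − 1.960) + Φ(−δ − 1.960) = Φ(0.736) + Φ(-4.656) = 0.7692 + 0.0000 = 0.7692.
Type II error: β = 1 − power = 1 − 0.7692 = 0.2308.

β ≈ 0.231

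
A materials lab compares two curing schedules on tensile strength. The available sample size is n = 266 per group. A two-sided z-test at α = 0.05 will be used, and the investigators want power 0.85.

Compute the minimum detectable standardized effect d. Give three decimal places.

Required noncentrality: δ = z_{0.025} + z_{0.15} = 1.960 + 1.036 = 2.996.
(The second rejection-region term Φ(−δ − z_{α/2}) is negligible and dropped.)
δ = d·√(n/2) ⇒ d = δ/√(n/2) = 2.996/√(266/2) = 0.2598.

d ≈ 0.260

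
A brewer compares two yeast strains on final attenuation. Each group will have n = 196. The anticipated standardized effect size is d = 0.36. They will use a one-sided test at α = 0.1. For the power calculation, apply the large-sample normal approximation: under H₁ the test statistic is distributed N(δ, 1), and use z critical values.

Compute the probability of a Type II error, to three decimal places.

Noncentrality parameter: δ = d·√(n/2) = 0.36 × √(196/2) = 3.5638
One-sided α = 0.1 → critical value z_{0.1} = 1.282.
Power = P(Z > 1.282 − δ) = Φ(2.282) = 0.9888.
Type II error: β = 1 − power = 1 − 0.9888 = 0.0112.

β ≈ 0.011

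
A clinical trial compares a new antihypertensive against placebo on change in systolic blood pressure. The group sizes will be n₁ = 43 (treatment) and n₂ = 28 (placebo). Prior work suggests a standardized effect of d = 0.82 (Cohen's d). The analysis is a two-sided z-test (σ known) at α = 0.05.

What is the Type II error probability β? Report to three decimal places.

Noncentrality parameter: δ = d / √(1/n₁ + 1/n₂) = 0.82 / √(1/43 + 1/28) = 3.3767
Critical value for a two-sided test at α = 0.05: z_{α/2} = 1.960.
Power = Φ(δ − 1.960) + Φ(−δ − 1.960) = Φ(1.417) + Φ(-5.337) = 0.9217 + 0.0000 = 0.9217.
Type II error: β = 1 − power = 1 − 0.9217 = 0.0783.

β ≈ 0.078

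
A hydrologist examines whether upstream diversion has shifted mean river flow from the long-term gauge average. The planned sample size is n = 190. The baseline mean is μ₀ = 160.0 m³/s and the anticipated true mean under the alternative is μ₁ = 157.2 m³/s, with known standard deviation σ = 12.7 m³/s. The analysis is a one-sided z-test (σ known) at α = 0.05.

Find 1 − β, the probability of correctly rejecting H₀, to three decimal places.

Standardized effect: d = |μ₁ − μ₀| / σ = |157.2 − 160.0| / 12.7 = 0.2205
Noncentrality parameter: λ = d·√n = 0.2205 × √190 = 3.0390
Critical value for a one-sided test at α = 0.05: z_α = 1.645.
Power = P(Z > 1.645 − λ) = Φ(1.394) = 0.9184.

Power ≈ 0.918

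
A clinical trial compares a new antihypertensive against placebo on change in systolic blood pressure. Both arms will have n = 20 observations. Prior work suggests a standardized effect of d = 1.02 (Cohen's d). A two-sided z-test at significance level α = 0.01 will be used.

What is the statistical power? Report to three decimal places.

Power ≈ 0.742

Noncentrality parameter: δ = d·√(n/2) = 1.02 × √(20/2) = 3.2255
Critical value for a two-sided test at α = 0.01: z_{α/2} = 2.576.
Power = Φ(δ − 2.576) + Φ(−δ − 2.576) = Φ(0.650) + Φ(-5.801) = 0.7421 + 0.0000 = 0.7421.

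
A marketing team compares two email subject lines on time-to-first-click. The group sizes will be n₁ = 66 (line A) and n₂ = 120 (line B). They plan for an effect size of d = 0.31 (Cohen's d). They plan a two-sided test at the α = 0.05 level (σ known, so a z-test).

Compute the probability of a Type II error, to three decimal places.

Noncentrality parameter: δ = d / √(1/n₁ + 1/n₂) = 0.31 / √(1/66 + 1/120) = 2.0229
Two-sided α = 0.05 → critical value z_{0.025} = 1.960.
Power = Φ(δ − 1.960) + Φ(−δ − 1.960) = Φ(0.063) + Φ(-3.983) = 0.5251 + 0.0000 = 0.5251.
Type II error: β = 1 − power = 1 − 0.5251 = 0.4749.

β ≈ 0.475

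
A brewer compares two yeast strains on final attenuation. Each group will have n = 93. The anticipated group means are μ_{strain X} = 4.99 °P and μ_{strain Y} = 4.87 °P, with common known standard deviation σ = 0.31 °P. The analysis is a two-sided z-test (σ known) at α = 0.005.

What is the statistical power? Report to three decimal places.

Standardized effect: d = |μ_{strain X} − μ_{strain Y}| / σ = |4.99 − 4.87| / 0.31 = 0.3871
Noncentrality parameter: δ = d·√(n/2) = 0.3871 × √(93/2) = 2.6396
Two-sided α = 0.005 → critical value z_{0.0025} = 2.807.
Power = Φ(δ − 2.807) + Φ(−δ − 2.807) = Φ(-0.167) + Φ(-5.447) = 0.4335 + 0.0000 = 0.4335.

Power ≈ 0.434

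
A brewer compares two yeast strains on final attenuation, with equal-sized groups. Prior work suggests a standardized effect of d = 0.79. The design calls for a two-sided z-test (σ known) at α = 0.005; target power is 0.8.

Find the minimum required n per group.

n = 43 per group

For power 0.8 need Φ(δ − z_{0.0025}) = 0.8, so δ = z_{0.0025} + z_{0.20} = 2.807 + 0.842 = 3.649.
(The Φ(−δ − z_{α/2}) term is vanishingly small for δ > 0 and is dropped in the standard sample-size formula.)
δ = d·√(n/2) ⇒ n = 2(δ/d)² = 2 × (3.649 / 0.79)² = 42.66.
Rounding up, n = 43 per group.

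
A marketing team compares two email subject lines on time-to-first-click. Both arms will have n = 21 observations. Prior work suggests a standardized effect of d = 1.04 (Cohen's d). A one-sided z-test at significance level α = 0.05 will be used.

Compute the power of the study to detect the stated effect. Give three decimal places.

Noncentrality parameter: δ = d·√(n/2) = 1.04 × √(21/2) = 3.3700
One-sided α = 0.05 → critical value z_{0.05} = 1.645.
Power = P(Z > 1.645 − δ) = Φ(1.725) = 0.9577.

Power ≈ 0.958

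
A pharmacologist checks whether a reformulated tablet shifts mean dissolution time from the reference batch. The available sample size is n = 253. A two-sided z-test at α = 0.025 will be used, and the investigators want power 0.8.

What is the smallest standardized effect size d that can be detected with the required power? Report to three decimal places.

d ≈ 0.194

Need Φ(δ − 2.241) = 0.8, so δ = 2.241 + 0.842 = 3.083.
(The second rejection-region term Φ(−δ − z_{α/2}) is negligible and dropped.)
δ = d·√n ⇒ d = δ/√n = 3.083/√253 = 0.1938.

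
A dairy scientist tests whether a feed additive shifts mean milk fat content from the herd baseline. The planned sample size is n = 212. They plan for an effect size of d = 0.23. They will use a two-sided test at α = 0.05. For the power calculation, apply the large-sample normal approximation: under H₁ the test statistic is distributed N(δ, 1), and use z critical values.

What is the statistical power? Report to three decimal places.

Power ≈ 0.918

Noncentrality parameter: δ = d·√n = 0.23 × √212 = 3.3489
Two-sided α = 0.05 → critical value z_{0.025} = 1.960.
Power = Φ(δ − 1.960) + Φ(−δ − 1.960) = Φ(1.389) + Φ(-5.309) = 0.9176 + 0.0000 = 0.9176.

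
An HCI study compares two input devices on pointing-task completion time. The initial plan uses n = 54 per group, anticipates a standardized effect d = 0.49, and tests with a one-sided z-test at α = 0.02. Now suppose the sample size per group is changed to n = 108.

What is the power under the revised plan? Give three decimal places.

With n = 108 per group: δ = d·√(n/2) = 0.49 × √(108/2) = 3.6007. Critical value z_{0.02} = 2.054.
Revised power = Φ(δ − 2.054) = Φ(1.547) = 0.9391.

Power ≈ 0.939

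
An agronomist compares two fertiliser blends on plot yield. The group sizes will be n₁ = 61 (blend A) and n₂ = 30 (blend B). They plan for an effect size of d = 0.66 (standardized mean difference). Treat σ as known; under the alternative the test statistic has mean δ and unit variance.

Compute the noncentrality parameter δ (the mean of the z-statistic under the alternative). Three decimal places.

δ ≈ 2.960

The noncentrality parameter scales effect size by the design's sample-size factor: δ = d / √(1/n₁ + 1/n₂) = 0.66 / √(1/61 + 1/30) = 2.9597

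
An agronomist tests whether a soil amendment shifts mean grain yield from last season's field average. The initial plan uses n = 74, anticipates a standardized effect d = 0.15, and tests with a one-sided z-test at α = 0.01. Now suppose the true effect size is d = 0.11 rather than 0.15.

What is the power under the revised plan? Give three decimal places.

Power ≈ 0.084

With d = 0.11: δ = d·√n = 0.11 × √74 = 0.9463. Critical value z_{0.01} = 2.326.
Revised power = P(Z > 2.326 − δ) = Φ(-1.380) = 0.0838.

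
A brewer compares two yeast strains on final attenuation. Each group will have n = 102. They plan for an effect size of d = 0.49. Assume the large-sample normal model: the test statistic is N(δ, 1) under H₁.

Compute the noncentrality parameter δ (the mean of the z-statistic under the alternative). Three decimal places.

δ = d·√(n/2) = 0.49 × √(102/2) = 3.4993

δ ≈ 3.499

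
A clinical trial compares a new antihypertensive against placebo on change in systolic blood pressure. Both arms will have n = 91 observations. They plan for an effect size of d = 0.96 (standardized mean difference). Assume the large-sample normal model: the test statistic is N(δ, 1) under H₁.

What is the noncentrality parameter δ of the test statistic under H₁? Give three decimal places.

δ ≈ 6.476

The noncentrality parameter scales effect size by the design's sample-size factor: δ = d·√(n/2) = 0.96 × √(91/2) = 6.4756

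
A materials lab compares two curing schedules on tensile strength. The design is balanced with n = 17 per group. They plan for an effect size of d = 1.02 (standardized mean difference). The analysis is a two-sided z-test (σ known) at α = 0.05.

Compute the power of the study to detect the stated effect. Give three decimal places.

Noncentrality parameter: δ = d·√(n/2) = 1.02 × √(17/2) = 2.9738
Two-sided α = 0.05 → critical value z_{0.025} = 1.960.
Power = Φ(δ − 1.960) + Φ(−δ − 1.960) = Φ(1.014) + Φ(-4.934) = 0.8447 + 0.0000 = 0.8447.

Power ≈ 0.845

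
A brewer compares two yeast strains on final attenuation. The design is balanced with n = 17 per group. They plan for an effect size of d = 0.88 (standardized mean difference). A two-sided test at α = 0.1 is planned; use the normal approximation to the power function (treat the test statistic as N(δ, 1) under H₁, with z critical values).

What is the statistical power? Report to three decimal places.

Power ≈ 0.821

Noncentrality parameter: δ = d·√(n/2) = 0.88 × √(17/2) = 2.5656
Two-sided α = 0.1 → critical value z_{0.05} = 1.645.
Power = Φ(δ − 1.645) + Φ(−δ − 1.645) = Φ(0.921) + Φ(-4.210) = 0.8214 + 0.0000 = 0.8214.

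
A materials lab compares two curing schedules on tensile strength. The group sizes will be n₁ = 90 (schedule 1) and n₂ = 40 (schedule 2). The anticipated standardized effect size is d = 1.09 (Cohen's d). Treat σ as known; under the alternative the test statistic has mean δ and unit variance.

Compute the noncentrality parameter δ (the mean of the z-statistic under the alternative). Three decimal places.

δ ≈ 5.736

The noncentrality parameter scales effect size by the design's sample-size factor: δ = d / √(1/n₁ + 1/n₂) = 1.09 / √(1/90 + 1/40) = 5.7360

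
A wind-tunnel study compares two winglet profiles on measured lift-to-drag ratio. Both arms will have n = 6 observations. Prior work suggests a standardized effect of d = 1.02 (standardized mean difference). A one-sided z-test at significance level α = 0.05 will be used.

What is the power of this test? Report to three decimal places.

Power ≈ 0.548

Noncentrality parameter: δ = d·√(n/2) = 1.02 × √(6/2) = 1.7667
Critical value for a one-sided test at α = 0.05: z_α = 1.645.
Power = Φ(δ − 1.645) = Φ(0.122) = 0.5485.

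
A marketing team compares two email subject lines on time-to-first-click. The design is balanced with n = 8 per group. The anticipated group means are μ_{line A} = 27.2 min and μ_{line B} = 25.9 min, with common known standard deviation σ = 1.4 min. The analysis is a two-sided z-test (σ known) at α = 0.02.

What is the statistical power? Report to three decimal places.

Standardized effect: d = |μ_{line A} − μ_{line B}| / σ = |27.2 − 25.9| / 1.4 = 0.9286
Noncentrality parameter: δ = d·√(n/2) = 0.9286 × √(8/2) = 1.8571
Two-sided α = 0.02 → critical value z_{0.01} = 2.326.
Power = Φ(δ − 2.326) + Φ(−δ − 2.326) = Φ(-0.469) + Φ(-4.183) = 0.3195 + 0.0000 = 0.3195.

Power ≈ 0.319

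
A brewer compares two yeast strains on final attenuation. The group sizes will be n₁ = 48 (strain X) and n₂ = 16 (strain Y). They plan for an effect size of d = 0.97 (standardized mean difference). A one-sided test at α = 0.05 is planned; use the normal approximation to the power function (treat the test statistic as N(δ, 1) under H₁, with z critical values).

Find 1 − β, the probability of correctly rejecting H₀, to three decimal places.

Power ≈ 0.957

Noncentrality parameter: λ = d / √(1/n₁ + 1/n₂) = 0.97 / √(1/48 + 1/16) = 3.3602
Critical value for a one-sided test at α = 0.05: z_α = 1.645.
Power = P(Z > 1.645 − λ) = Φ(1.715) = 0.9569.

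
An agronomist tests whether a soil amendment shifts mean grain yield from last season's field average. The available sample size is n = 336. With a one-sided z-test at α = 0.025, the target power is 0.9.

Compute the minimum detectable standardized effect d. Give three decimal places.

Need Φ(δ − 1.960) = 0.9, so δ = 1.960 + 1.282 = 3.242.
δ = d·√n ⇒ d = δ/√n = 3.242/√336 = 0.1768.

d ≈ 0.177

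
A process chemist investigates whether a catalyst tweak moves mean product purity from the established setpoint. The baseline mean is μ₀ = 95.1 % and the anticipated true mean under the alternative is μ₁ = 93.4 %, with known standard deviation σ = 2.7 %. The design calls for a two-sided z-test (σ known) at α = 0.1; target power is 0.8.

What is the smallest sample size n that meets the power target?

Standardized effect: d = |μ₁ − μ₀| / σ = |93.4 − 95.1| / 2.7 = 0.6296
Set Φ(δ − 1.645) = 0.8; then δ − 1.645 = Φ⁻¹(0.8) = 0.842, giving δ = 2.486.
(For δ > 0 the lower-tail rejection region contributes negligibly to power, so the one-term inversion is standard.)
δ = d·√n ⇒ n = (δ/d)² = (2.486 / 0.6296)² = 15.60.
Rounding up, n = 16.

n = 16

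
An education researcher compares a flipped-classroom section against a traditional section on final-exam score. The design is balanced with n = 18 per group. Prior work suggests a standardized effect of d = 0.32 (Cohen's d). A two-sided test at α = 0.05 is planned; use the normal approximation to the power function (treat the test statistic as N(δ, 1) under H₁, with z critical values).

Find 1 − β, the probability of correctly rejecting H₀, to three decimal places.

Noncentrality parameter: λ = d·√(n/2) = 0.32 × √(18/2) = 0.9600
Critical value for a two-sided test at α = 0.05: z_{α/2} = 1.960.
Power = Φ(λ − 1.960) + Φ(−λ − 1.960) = Φ(-1.000) + Φ(-2.920) = 0.1587 + 0.0018 = 0.1604.

Power ≈ 0.160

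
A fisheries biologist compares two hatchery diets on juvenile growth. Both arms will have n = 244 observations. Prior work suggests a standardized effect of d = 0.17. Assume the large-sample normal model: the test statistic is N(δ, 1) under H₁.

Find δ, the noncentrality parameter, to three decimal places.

δ ≈ 1.878

The noncentrality parameter scales effect size by the design's sample-size factor: δ = d·√(n/2) = 0.17 × √(244/2) = 1.8777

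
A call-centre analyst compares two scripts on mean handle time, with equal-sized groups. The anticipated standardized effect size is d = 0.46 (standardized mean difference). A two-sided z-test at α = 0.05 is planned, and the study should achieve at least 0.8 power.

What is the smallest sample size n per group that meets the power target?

n = 75 per group

Set Φ(δ − 1.960) = 0.8; then δ − 1.960 = Φ⁻¹(0.8) = 0.842, giving δ = 2.802.
(Ignoring the negligible lower-tail rejection probability gives the usual closed-form inversion.)
δ = d·√(n/2) ⇒ n = 2(δ/d)² = 2 × (2.802 / 0.46)² = 74.19.
Rounding up, n = 75 per group.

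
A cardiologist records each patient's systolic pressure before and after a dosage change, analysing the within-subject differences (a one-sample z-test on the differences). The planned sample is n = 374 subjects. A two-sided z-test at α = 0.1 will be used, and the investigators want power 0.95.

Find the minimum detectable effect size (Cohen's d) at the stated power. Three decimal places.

d ≈ 0.170

Need Φ(δ − 1.645) = 0.95, so δ = 1.645 + 1.645 = 3.290.
(The second rejection-region term Φ(−δ − z_{α/2}) is negligible and dropped.)
δ = d·√n ⇒ d = δ/√n = 3.290/√374 = 0.1701.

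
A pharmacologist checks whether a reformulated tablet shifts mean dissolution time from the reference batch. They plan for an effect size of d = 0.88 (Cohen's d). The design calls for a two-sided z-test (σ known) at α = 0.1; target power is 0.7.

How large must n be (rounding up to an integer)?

n = 7

For power 0.7 need Φ(δ − z_{0.05}) = 0.7, so δ = z_{0.05} + z_{0.30} = 1.645 + 0.524 = 2.169.
(Ignoring the negligible lower-tail rejection probability gives the usual closed-form inversion.)
δ = d·√n ⇒ n = (δ/d)² = (2.169 / 0.88)² = 6.08.
Rounding up, n = 7.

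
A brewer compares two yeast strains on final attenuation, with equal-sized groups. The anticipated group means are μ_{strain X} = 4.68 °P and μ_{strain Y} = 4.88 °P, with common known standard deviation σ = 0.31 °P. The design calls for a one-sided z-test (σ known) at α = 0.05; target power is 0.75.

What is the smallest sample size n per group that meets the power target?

Standardized effect: d = |μ_{strain X} − μ_{strain Y}| / σ = |4.68 − 4.88| / 0.31 = 0.6452
Set Φ(δ − 1.645) = 0.75; then δ − 1.645 = Φ⁻¹(0.75) = 0.674, giving δ = 2.319.
δ = d·√(n/2) ⇒ n = 2(δ/d)² = 2 × (2.319 / 0.6452)² = 25.85.
Round up to the next whole unit.

n = 26 per group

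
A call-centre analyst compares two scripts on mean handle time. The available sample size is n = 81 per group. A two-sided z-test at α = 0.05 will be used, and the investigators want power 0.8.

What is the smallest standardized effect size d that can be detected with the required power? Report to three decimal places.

d ≈ 0.440

Need Φ(δ − 1.960) = 0.8, so δ = 1.960 + 0.842 = 2.802.
(The second rejection-region term Φ(−δ − z_{α/2}) is negligible and dropped.)
δ = d·√(n/2) ⇒ d = δ/√(n/2) = 2.802/√(81/2) = 0.4402.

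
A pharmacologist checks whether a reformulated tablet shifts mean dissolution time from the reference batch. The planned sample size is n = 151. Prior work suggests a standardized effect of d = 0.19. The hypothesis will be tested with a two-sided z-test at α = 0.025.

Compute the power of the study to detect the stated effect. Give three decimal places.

Power ≈ 0.537

Noncentrality parameter: δ = d·√n = 0.19 × √151 = 2.3348
Two-sided α = 0.025 → critical value z_{0.0125} = 2.241.
Power = Φ(δ − 2.241) + Φ(−δ − 2.241) = Φ(0.093) + Φ(-4.576) = 0.5372 + 0.0000 = 0.5372.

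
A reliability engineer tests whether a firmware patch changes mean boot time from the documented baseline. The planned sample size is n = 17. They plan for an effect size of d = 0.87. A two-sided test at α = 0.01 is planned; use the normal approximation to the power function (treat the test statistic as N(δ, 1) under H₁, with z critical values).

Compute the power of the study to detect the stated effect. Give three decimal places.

Power ≈ 0.844

Noncentrality parameter: δ = d·√n = 0.87 × √17 = 3.5871
Critical value for a two-sided test at α = 0.01: z_{α/2} = 2.576.
Power = Φ(δ − 2.576) + Φ(−δ − 2.576) = Φ(1.011) + Φ(-6.163) = 0.8441 + 0.0000 = 0.8441.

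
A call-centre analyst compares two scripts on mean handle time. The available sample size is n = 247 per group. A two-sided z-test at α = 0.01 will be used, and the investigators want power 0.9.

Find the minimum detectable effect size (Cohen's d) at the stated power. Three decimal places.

d ≈ 0.347

Required noncentrality: δ = z_{0.005} + z_{0.10} = 2.576 + 1.282 = 3.857.
(Lower-tail contribution to power is negligible for δ > 0.)
δ = d·√(n/2) ⇒ d = δ/√(n/2) = 3.857/√(247/2) = 0.3471.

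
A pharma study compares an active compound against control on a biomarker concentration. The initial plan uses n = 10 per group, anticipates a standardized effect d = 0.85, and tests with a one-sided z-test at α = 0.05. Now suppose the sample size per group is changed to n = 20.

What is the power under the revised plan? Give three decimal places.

Power ≈ 0.852

With n = 20 per group: δ = d·√(n/2) = 0.85 × √(20/2) = 2.6879. Critical value z_{0.05} = 1.645.
Revised power = P(Z > 1.645 − δ) = Φ(1.043) = 0.8515.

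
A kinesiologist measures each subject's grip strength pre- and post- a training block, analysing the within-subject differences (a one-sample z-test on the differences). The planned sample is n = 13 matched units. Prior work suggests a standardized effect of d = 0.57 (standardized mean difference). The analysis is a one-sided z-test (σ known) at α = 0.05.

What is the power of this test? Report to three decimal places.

Noncentrality parameter: δ = d·√n = 0.57 × √13 = 2.0552
Critical value for a one-sided test at α = 0.05: z_α = 1.645.
Power = Φ(δ − 1.645) = Φ(0.410) = 0.6592.

Power ≈ 0.659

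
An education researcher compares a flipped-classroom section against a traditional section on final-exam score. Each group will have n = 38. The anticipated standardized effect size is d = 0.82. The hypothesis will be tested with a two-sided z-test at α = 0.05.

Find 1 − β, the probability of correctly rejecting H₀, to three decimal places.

Noncentrality parameter: δ = d·√(n/2) = 0.82 × √(38/2) = 3.5743
Two-sided α = 0.05 → critical value z_{0.025} = 1.960.
Power = Φ(δ − 1.960) + Φ(−δ − 1.960) = Φ(1.614) + Φ(-5.534) = 0.9468 + 0.0000 = 0.9468.

Power ≈ 0.947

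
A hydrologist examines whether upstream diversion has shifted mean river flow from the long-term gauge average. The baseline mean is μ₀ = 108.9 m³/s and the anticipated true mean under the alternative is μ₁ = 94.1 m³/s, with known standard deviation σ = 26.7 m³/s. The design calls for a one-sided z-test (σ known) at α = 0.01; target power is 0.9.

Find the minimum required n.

n = 43

Standardized effect: d = |μ₁ − μ₀| / σ = |94.1 − 108.9| / 26.7 = 0.5543
For power 0.9 need Φ(δ − z_{0.01}) = 0.9, so δ = z_{0.01} + z_{0.10} = 2.326 + 1.282 = 3.608.
δ = d·√n ⇒ n = (δ/d)² = (3.608 / 0.5543)² = 42.37.
Rounding up, n = 43.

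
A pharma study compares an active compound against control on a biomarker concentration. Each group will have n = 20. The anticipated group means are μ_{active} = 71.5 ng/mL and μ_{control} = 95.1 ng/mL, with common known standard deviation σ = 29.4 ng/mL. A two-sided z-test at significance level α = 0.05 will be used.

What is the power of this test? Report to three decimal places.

Standardized effect: d = |μ_{active} − μ_{control}| / σ = |71.5 − 95.1| / 29.4 = 0.8027
Noncentrality parameter: λ = d·√(n/2) = 0.8027 × √(20/2) = 2.5384
Two-sided α = 0.05 → critical value z_{0.025} = 1.960.
Power = Φ(λ − 1.960) + Φ(−λ − 1.960) = Φ(0.578) + Φ(-4.498) = 0.7185 + 0.0000 = 0.7185.

Power ≈ 0.719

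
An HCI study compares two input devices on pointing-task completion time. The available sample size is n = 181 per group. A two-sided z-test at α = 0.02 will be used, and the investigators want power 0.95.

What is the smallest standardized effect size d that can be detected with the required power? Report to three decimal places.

Need Φ(δ − 2.326) = 0.95, so δ = 2.326 + 1.645 = 3.971.
(The second rejection-region term Φ(−δ − z_{α/2}) is negligible and dropped.)
δ = d·√(n/2) ⇒ d = δ/√(n/2) = 3.971/√(181/2) = 0.4174.

d ≈ 0.417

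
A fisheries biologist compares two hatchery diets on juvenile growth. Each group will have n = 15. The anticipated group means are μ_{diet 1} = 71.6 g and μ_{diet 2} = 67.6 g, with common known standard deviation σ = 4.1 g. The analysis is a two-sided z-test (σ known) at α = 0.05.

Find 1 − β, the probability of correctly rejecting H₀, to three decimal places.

Power ≈ 0.762

Standardized effect: d = |μ_{diet 1} − μ_{diet 2}| / σ = |71.6 − 67.6| / 4.1 = 0.9756
Noncentrality parameter: δ = d·√(n/2) = 0.9756 × √(15/2) = 2.6718
Critical value for a two-sided test at α = 0.05: z_{α/2} = 1.960.
Power = Φ(δ − 1.960) + Φ(−δ − 1.960) = Φ(0.712) + Φ(-4.632) = 0.7617 + 0.0000 = 0.7617.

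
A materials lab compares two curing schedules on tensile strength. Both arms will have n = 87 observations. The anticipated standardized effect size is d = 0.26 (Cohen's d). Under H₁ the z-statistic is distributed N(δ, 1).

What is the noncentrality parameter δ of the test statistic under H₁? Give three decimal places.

δ ≈ 1.715

The noncentrality parameter scales effect size by the design's sample-size factor: δ = d·√(n/2) = 0.26 × √(87/2) = 1.7148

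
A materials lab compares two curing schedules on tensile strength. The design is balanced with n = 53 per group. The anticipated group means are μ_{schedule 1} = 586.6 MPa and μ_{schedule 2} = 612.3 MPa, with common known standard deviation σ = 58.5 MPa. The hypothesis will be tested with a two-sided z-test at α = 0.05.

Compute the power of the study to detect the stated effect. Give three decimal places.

Power ≈ 0.619

Standardized effect: d = |μ_{schedule 1} − μ_{schedule 2}| / σ = |586.6 − 612.3| / 58.5 = 0.4393
Noncentrality parameter: δ = d·√(n/2) = 0.4393 × √(53/2) = 2.2615
Critical value for a two-sided test at α = 0.05: z_{α/2} = 1.960.
Power = Φ(δ − 1.960) + Φ(−δ − 1.960) = Φ(0.302) + Φ(-4.221) = 0.6185 + 0.0000 = 0.6185.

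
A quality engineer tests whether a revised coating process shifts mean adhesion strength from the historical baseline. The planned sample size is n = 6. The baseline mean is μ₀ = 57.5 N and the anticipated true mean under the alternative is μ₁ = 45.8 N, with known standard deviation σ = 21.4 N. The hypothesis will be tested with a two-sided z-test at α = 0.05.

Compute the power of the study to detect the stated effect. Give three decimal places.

Power ≈ 0.268

Standardized effect: d = |μ₁ − μ₀| / σ = |45.8 − 57.5| / 21.4 = 0.5467
Noncentrality parameter: δ = d·√n = 0.5467 × √6 = 1.3392
Two-sided α = 0.05 → critical value z_{0.025} = 1.960.
Power = Φ(δ − 1.960) + Φ(−δ − 1.960) = Φ(-0.621) + Φ(-3.299) = 0.2674 + 0.0005 = 0.2679.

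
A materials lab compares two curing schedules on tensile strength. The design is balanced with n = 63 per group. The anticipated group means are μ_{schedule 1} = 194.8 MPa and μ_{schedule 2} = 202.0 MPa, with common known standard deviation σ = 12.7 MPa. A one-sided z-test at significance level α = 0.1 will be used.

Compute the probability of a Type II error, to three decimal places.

β ≈ 0.029

Standardized effect: d = |μ_{schedule 1} − μ_{schedule 2}| / σ = |194.8 − 202.0| / 12.7 = 0.5669
Noncentrality parameter: δ = d·√(n/2) = 0.5669 × √(63/2) = 3.1819
One-sided α = 0.1 → critical value z_{0.1} = 1.282.
Power = Φ(δ − 1.282) = Φ(1.900) = 0.9713.
Type II error: β = 1 − power = 1 − 0.9713 = 0.0287.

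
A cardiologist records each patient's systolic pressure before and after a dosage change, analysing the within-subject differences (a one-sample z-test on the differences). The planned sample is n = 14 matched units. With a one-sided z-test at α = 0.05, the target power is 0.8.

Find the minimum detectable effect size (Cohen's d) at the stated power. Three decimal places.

Need Φ(δ − 1.645) = 0.8, so δ = 1.645 + 0.842 = 2.486.
δ = d·√n ⇒ d = δ/√n = 2.486/√14 = 0.6645.

d ≈ 0.665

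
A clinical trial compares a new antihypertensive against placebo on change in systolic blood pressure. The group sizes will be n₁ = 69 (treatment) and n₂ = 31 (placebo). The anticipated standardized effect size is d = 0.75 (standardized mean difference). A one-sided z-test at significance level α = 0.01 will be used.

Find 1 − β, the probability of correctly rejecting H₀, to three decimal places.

Power ≈ 0.873

Noncentrality parameter: δ = d / √(1/n₁ + 1/n₂) = 0.75 / √(1/69 + 1/31) = 3.4687
Critical value for a one-sided test at α = 0.01: z_α = 2.326.
Power = Φ(δ − 2.326) = Φ(1.142) = 0.8733.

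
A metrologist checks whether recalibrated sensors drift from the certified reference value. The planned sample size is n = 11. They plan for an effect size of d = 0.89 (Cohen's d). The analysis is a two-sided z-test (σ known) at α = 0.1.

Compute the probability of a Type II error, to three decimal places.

Noncentrality parameter: δ = d·√n = 0.89 × √11 = 2.9518
Critical value for a two-sided test at α = 0.1: z_{α/2} = 1.645.
Power = Φ(δ − 1.645) + Φ(−δ − 1.645) = Φ(1.307) + Φ(-4.597) = 0.9044 + 0.0000 = 0.9044.
Type II error: β = 1 − power = 1 − 0.9044 = 0.0956.

β ≈ 0.096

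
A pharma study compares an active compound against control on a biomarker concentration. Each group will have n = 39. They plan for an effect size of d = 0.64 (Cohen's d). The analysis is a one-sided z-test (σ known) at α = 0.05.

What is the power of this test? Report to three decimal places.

Power ≈ 0.881

Noncentrality parameter: δ = d·√(n/2) = 0.64 × √(39/2) = 2.8262
Critical value for a one-sided test at α = 0.05: z_α = 1.645.
Power = Φ(δ − 1.645) = Φ(1.181) = 0.8813.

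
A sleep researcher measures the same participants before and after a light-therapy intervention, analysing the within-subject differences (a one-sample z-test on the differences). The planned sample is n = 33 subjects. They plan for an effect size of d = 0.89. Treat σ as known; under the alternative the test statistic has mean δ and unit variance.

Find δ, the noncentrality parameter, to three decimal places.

δ = d·√n = 0.89 × √33 = 5.1127

δ ≈ 5.113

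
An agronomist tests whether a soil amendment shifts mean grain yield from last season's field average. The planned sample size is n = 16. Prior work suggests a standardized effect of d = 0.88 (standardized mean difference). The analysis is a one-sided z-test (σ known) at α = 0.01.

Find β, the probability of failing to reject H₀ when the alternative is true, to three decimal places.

β ≈ 0.116

Noncentrality parameter: δ = d·√n = 0.88 × √16 = 3.5200
Critical value for a one-sided test at α = 0.01: z_α = 2.326.
Power = Φ(δ − 2.326) = Φ(1.194) = 0.8837.
Type II error: β = 1 − power = 1 − 0.8837 = 0.1163.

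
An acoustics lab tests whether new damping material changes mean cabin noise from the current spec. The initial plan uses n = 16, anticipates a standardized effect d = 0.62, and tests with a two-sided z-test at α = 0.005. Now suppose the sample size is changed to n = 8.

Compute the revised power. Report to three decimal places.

Power ≈ 0.146

With n = 8: δ = d·√n = 0.62 × √8 = 1.7536. Critical value z_{0.0025} = 2.807.
Revised power = Φ(δ − 2.807) + Φ(−δ − 2.807) = Φ(-1.053) + Φ(-4.561) = 0.1461 + 0.0000 = 0.1461.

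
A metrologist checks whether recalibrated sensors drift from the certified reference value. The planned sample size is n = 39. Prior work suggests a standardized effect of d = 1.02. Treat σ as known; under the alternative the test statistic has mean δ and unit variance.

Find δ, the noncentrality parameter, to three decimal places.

The noncentrality parameter scales effect size by the design's sample-size factor: δ = d·√n = 1.02 × √39 = 6.3699

δ ≈ 6.370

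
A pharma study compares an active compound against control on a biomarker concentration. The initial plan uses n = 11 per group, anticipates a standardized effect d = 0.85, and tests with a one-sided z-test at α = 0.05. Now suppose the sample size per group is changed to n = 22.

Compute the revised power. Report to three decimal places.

Power ≈ 0.880

With n = 22 per group: δ = d·√(n/2) = 0.85 × √(22/2) = 2.8191. Critical value z_{0.05} = 1.645.
Revised power = Φ(δ − 1.645) = Φ(1.174) = 0.8799.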